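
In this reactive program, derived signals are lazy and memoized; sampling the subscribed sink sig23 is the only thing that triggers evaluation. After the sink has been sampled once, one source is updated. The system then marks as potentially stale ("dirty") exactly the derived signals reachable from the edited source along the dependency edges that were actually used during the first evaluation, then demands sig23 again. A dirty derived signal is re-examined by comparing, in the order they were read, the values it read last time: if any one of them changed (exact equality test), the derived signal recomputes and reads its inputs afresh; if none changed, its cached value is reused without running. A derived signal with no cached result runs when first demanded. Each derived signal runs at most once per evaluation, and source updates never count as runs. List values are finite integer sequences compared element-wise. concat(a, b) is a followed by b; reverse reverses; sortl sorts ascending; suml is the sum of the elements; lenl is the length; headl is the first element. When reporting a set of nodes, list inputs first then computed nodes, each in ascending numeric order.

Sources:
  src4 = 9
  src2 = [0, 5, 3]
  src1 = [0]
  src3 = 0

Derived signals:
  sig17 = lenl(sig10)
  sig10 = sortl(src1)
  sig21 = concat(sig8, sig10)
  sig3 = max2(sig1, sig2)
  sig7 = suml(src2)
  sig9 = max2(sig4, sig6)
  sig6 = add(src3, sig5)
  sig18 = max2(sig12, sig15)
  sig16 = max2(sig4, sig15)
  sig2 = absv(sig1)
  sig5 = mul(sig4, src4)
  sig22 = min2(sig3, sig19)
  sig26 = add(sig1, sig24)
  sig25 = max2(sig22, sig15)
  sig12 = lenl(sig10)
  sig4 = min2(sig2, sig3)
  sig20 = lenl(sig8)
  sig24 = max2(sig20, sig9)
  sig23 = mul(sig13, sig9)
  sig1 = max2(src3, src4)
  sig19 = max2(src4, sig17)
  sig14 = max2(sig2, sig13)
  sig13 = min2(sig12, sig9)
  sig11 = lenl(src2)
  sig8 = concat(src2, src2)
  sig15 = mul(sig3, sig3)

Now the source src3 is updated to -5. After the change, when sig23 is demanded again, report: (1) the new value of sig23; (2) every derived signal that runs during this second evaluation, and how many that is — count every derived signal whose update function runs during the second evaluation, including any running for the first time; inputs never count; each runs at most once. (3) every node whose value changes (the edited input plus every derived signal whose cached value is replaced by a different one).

First demand of the output computes:
  sig1 = max2(0, 9) = 9
  sig2 = absv(9) = 9
  sig3 = max2(9, 9) = 9
  sig4 = min2(9, 9) = 9
  sig5 = mul(9, 9) = 81
  sig6 = add(0, 81) = 81
  sig9 = max2(9, 81) = 81
  sig10 = sortl([0]) = [0]
  sig12 = lenl([0]) = 1
  sig13 = min2(1, 81) = 1
  sig23 = mul(1, 81) = 81

After the edit, cleaning proceeds:
  sig1: a read changed (src3 0->-5) — executes, giving 9 — identical to its old value.
  sig2: dirty, but its reads are unchanged (sig1 unchanged); cached 9 stands.
  sig3: dirty, but its reads are unchanged (sig1 unchanged, sig2 unchanged); cached 9 stands.
  sig4: dirty, but its reads are unchanged (sig2 unchanged, sig3 unchanged); cached 9 stands.
  sig5: dirty, but its reads are unchanged (sig4 unchanged, src4 unchanged); cached 81 stands.
  sig6: a read changed (src3 0->-5) — executes, giving 76.
  sig9: a read changed (sig6 81->76) — executes, giving 76.
  sig13: a read changed (sig9 81->76) — executes, giving 1 — identical to its old value.
  sig23: a read changed (sig9 81->76) — executes, giving 76.

Note where the cutoff bites: sig2 is checked, finds nothing changed, and keeps its cache.

Demanding sig23 again yields 76.
5 derived signals run: sig1, sig6, sig9, sig13, sig23.
The nodes whose values change: src3, sig6, sig9, sig23.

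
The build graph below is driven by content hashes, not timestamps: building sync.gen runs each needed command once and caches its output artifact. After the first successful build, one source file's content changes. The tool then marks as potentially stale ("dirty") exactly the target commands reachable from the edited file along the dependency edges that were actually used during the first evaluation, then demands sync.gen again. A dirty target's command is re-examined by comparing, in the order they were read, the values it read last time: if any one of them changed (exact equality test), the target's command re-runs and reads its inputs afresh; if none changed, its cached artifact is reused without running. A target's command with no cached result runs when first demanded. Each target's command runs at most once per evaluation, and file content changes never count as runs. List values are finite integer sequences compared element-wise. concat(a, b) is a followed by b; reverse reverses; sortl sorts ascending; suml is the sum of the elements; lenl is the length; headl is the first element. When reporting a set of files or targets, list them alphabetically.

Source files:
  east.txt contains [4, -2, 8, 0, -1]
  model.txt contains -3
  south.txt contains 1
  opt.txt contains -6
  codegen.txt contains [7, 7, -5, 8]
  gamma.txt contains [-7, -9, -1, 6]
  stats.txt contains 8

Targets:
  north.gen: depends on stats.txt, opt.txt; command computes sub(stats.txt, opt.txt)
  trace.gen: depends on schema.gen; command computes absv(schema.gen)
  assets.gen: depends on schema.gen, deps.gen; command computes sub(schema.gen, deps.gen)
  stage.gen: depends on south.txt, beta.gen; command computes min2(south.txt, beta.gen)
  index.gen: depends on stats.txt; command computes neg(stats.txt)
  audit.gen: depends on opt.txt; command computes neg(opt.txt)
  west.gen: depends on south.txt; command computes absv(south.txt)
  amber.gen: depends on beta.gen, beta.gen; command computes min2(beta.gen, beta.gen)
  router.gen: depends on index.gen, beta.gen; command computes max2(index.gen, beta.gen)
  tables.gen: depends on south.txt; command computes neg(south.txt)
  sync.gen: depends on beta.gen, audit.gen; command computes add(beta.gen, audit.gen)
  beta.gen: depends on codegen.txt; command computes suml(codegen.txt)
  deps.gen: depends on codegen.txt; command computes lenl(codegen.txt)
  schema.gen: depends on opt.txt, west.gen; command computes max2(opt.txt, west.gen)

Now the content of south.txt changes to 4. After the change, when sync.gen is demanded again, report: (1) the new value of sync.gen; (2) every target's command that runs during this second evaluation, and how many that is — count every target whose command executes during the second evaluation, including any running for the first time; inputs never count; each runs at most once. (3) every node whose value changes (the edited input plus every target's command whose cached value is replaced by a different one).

sync.gen now evaluates to 23.
Run set: none (0 run).
Changed values: south.txt.
The important point: nothing the output needs ever reads south.txt, so the edit is invisible to it.

Initial pass — values computed on the first demand:
  audit.gen = neg(-6) = 6
  beta.gen = suml([7, 7, -5, 8]) = 17
  sync.gen = add(17, 6) = 23

Second demand — change propagation:
  no demanded computation ever read south.txt, so the edit dirties nothing and nothing runs.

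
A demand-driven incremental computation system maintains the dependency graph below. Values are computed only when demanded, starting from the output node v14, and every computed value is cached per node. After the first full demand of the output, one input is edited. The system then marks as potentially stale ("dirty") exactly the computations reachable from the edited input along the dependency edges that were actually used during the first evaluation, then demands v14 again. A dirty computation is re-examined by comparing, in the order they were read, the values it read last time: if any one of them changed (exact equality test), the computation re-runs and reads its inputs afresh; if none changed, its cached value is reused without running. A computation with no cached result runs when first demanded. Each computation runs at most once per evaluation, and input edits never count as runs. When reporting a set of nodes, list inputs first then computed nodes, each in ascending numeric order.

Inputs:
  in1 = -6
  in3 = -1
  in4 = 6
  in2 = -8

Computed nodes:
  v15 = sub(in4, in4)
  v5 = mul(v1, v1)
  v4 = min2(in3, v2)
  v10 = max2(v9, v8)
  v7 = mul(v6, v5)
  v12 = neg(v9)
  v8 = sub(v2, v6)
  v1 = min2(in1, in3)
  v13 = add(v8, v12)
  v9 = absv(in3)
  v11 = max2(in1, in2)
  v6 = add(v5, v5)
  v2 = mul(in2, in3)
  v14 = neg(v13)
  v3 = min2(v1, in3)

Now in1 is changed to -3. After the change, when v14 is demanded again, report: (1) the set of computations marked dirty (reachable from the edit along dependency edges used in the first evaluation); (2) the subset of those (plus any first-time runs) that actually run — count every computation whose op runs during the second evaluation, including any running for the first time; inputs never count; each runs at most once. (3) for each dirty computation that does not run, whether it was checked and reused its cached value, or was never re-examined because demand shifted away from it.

Marked dirty: v1, v5, v6, v8, v13, v14.
Computations that run: v1, v5, v6, v8, v13, v14 — 6 in total.
Every dirty computation ran.

First evaluation (everything demanded from the output):
  v1 = min2(-6, -1) = -6
  v2 = mul(-8, -1) = 8
  v5 = mul(-6, -6) = 36
  v6 = add(36, 36) = 72
  v8 = sub(8, 72) = -64
  v9 = absv(-1) = 1
  v12 = neg(1) = -1
  v13 = add(-64, -1) = -65
  v14 = neg(-65) = 65

Propagation after the edit:
  v1: runs — in1 -6->-3; result -3.
  v5: runs — v1 -6->-3; v1 -6->-3; result 9.
  v6: runs — v5 36->9; v5 36->9; result 18.
  v8: runs — v6 72->18; result -10.
  v13: runs — v8 -64->-10; result -11.
  v14: runs — v13 -65->-11; result 11.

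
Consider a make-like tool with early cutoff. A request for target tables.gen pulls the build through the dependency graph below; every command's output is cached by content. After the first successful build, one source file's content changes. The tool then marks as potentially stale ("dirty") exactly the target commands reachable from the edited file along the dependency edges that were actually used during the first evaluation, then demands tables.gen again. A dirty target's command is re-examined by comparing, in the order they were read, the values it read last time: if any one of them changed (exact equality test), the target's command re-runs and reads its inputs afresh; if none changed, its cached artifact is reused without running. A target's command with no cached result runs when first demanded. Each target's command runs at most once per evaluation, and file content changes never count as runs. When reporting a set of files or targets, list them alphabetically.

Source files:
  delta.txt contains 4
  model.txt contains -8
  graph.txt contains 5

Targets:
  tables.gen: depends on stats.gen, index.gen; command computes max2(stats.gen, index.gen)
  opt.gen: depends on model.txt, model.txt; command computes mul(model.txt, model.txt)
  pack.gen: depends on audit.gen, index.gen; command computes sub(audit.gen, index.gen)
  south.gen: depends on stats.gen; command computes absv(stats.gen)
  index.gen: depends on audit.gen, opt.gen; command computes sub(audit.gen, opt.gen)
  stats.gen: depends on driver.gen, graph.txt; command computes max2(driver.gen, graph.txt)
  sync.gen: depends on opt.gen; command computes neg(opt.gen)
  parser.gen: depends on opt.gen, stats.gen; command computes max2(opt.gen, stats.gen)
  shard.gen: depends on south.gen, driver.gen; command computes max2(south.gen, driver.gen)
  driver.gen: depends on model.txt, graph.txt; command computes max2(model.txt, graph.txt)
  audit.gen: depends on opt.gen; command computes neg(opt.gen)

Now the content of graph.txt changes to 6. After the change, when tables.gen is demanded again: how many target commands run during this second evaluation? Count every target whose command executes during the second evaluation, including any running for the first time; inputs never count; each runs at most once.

First demand of the output computes:
  driver.gen = max2(-8, 5) = 5
  opt.gen = mul(-8, -8) = 64
  audit.gen = neg(64) = -64
  index.gen = sub(-64, 64) = -128
  stats.gen = max2(5, 5) = 5
  tables.gen = max2(5, -128) = 5

After the edit, cleaning proceeds:
  driver.gen: a read changed (graph.txt 5->6) — executes, giving 6.
  stats.gen: a read changed (driver.gen 5->6; graph.txt 5->6) — executes, giving 6.
  tables.gen: a read changed (stats.gen 5->6) — executes, giving 6.

3 target commands run: driver.gen, stats.gen, tables.gen.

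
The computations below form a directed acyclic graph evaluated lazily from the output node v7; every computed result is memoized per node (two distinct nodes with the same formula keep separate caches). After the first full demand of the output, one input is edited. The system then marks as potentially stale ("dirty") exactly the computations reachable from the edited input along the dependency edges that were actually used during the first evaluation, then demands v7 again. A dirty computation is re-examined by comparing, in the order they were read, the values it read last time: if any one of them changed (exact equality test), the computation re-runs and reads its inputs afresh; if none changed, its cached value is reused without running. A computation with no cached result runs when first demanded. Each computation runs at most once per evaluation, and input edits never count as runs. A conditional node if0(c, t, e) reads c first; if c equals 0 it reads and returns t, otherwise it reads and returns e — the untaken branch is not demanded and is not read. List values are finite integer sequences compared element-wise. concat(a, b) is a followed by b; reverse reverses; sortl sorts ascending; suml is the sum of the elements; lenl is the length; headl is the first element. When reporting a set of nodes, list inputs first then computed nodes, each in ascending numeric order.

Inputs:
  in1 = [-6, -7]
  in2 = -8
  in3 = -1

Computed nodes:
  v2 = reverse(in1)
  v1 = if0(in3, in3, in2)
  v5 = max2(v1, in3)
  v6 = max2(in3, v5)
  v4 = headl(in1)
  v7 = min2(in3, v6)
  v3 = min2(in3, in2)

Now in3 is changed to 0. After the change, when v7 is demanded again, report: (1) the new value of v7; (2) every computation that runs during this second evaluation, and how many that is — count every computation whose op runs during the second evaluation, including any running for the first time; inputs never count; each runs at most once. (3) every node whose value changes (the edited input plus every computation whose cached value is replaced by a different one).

First demand of the output computes:
  v1 = if0(in3=-1 -> else branch in2) = -8
  v5 = max2(-8, -1) = -1
  v6 = max2(-1, -1) = -1
  v7 = min2(-1, -1) = -1

After the edit, cleaning proceeds:
  v1: a read changed (in3 -1->0) — executes, giving 0.
  v5: a read changed (v1 -8->0; in3 -1->0) — executes, giving 0.
  v6: a read changed (in3 -1->0; v5 -1->0) — executes, giving 0.
  v7: a read changed (in3 -1->0; v6 -1->0) — executes, giving 0.

Demanding v7 again yields 0.
4 computations run: v1, v5, v6, v7.
The nodes whose values change: in3, v1, v5, v6, v7.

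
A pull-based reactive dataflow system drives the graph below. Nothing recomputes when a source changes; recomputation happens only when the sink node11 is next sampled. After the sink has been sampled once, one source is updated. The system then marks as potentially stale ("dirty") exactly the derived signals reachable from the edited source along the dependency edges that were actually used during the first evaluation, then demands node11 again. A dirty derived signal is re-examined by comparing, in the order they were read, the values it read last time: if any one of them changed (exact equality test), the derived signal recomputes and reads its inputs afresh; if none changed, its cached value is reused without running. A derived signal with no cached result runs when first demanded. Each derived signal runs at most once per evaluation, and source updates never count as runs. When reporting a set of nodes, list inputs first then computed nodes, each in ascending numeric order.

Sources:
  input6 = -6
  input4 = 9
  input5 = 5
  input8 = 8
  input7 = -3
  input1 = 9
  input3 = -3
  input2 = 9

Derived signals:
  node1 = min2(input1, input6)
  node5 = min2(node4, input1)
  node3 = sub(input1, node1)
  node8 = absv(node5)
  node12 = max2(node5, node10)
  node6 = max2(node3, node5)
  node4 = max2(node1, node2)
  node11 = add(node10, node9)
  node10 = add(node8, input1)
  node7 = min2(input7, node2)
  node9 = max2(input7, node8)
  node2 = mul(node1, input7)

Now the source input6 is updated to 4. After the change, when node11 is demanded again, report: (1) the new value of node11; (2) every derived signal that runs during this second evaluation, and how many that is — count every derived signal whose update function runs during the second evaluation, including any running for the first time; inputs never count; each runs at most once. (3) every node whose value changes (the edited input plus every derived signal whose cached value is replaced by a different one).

New value of node11: 17.
Derived signals that run: node1, node2, node4, node5, node8, node9, node10, node11 — 8 in total.
Values that change: input6, node1, node2, node4, node5, node8, node9, node10, node11.

First evaluation (everything demanded from the output):
  node1 = min2(9, -6) = -6
  node2 = mul(-6, -3) = 18
  node4 = max2(-6, 18) = 18
  node5 = min2(18, 9) = 9
  node8 = absv(9) = 9
  node9 = max2(-3, 9) = 9
  node10 = add(9, 9) = 18
  node11 = add(18, 9) = 27

Propagation after the edit:
  node1: runs — input6 -6->4; result 4.
  node2: runs — node1 -6->4; result -12.
  node4: runs — node1 -6->4; node2 18->-12; result 4.
  node5: runs — node4 18->4; result 4.
  node8: runs — node5 9->4; result 4.
  node9: runs — node8 9->4; result 4.
  node10: runs — node8 9->4; result 13.
  node11: runs — node10 18->13; node9 9->4; result 17.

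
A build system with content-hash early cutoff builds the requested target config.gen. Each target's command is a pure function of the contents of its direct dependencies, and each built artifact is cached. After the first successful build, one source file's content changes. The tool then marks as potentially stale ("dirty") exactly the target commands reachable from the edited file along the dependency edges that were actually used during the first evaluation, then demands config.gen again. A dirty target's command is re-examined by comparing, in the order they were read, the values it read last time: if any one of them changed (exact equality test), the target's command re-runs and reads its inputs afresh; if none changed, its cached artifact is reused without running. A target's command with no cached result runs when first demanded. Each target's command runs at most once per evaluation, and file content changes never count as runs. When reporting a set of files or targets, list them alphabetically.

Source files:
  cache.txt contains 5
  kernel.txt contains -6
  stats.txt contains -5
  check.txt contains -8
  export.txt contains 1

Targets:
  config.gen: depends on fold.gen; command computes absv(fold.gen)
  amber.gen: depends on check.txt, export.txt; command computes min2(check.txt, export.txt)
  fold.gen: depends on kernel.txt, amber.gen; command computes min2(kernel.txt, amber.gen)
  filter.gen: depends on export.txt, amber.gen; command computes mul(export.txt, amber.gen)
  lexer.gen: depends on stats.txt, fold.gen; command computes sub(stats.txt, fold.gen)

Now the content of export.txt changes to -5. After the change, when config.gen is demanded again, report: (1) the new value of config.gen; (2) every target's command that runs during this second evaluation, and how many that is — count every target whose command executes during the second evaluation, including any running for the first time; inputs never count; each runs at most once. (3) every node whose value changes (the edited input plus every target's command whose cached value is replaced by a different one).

First evaluation (everything demanded from the output):
  amber.gen = min2(-8, 1) = -8
  fold.gen = min2(-6, -8) = -8
  config.gen = absv(-8) = 8

Propagation after the edit:
  amber.gen: runs — export.txt 1->-5; result -8 (same value as before).
  fold.gen: checked — values it read are unchanged (kernel.txt unchanged, amber.gen unchanged); reused cached -8 without running.
  config.gen: checked — values it read are unchanged (fold.gen unchanged); reused cached 8 without running.

Key observation: the change is absorbed at amber.gen — it re-runs but produces the same value, and the output's value is unchanged.

New value of config.gen: 8.
Target commands that run: amber.gen — 1 in total.
Values that change: export.txt.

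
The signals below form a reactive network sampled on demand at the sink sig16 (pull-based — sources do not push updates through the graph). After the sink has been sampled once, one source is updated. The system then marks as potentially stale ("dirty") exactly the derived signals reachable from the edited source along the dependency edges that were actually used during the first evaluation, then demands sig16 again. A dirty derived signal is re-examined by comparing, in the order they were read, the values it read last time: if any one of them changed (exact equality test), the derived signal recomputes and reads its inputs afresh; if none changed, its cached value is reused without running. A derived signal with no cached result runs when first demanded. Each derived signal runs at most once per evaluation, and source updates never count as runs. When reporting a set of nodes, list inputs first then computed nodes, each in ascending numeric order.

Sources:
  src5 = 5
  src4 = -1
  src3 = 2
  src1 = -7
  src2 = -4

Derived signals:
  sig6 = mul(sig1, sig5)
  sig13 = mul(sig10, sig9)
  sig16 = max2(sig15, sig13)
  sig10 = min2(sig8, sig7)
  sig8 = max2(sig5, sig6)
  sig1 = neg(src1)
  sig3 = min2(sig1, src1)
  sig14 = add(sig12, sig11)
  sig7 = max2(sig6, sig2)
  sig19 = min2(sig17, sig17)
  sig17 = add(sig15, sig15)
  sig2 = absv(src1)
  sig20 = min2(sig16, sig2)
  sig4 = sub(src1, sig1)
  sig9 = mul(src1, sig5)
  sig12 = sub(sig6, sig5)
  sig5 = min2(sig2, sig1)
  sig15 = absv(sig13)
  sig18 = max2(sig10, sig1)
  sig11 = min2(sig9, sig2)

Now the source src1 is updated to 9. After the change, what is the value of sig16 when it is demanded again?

Initial pass — values computed on the first demand:
  sig1 = neg(-7) = 7
  sig2 = absv(-7) = 7
  sig5 = min2(7, 7) = 7
  sig6 = mul(7, 7) = 49
  sig7 = max2(49, 7) = 49
  sig8 = max2(7, 49) = 49
  sig9 = mul(-7, 7) = -49
  sig10 = min2(49, 49) = 49
  sig13 = mul(49, -49) = -2401
  sig15 = absv(-2401) = 2401
  sig16 = max2(2401, -2401) = 2401

Second demand — change propagation:
  sig1: re-runs because src1 -7->9; new result -9.
  sig2: re-runs because src1 -7->9; new result 9.
  sig5: re-runs because sig2 7->9; sig1 7->-9; new result -9.
  sig6: re-runs because sig1 7->-9; sig5 7->-9; new result 81.
  sig7: re-runs because sig6 49->81; sig2 7->9; new result 81.
  sig8: re-runs because sig5 7->-9; sig6 49->81; new result 81.
  sig9: re-runs because src1 -7->9; sig5 7->-9; new result -81.
  sig10: re-runs because sig8 49->81; sig7 49->81; new result 81.
  sig13: re-runs because sig10 49->81; sig9 -49->-81; new result -6561.
  sig15: re-runs because sig13 -2401->-6561; new result 6561.
  sig16: re-runs because sig15 2401->6561; sig13 -2401->-6561; new result 6561.

sig16 now evaluates to 6561.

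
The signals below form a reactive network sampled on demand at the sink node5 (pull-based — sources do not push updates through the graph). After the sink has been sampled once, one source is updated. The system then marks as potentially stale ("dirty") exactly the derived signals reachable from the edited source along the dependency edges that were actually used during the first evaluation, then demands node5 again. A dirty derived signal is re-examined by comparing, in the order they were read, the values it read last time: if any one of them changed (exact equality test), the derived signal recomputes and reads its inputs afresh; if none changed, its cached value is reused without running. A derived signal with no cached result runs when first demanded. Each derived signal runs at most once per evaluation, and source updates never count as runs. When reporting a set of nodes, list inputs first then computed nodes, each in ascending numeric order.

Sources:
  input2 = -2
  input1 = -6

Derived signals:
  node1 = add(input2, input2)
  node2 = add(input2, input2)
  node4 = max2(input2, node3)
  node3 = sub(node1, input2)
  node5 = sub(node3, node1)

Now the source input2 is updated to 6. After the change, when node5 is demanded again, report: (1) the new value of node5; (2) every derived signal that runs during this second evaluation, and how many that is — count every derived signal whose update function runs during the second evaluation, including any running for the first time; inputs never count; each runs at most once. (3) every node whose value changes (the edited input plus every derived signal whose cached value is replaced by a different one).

Initial pass — values computed on the first demand:
  node1 = add(-2, -2) = -4
  node3 = sub(-4, -2) = -2
  node5 = sub(-2, -4) = 2

Second demand — change propagation:
  node1: re-runs because input2 -2->6; input2 -2->6; new result 12.
  node3: re-runs because node1 -4->12; input2 -2->6; new result 6.
  node5: re-runs because node3 -2->6; node1 -4->12; new result -6.

node5 now evaluates to -6.
Run set: node1, node3, node5 (3 run).
Changed values: input2, node1, node3, node5.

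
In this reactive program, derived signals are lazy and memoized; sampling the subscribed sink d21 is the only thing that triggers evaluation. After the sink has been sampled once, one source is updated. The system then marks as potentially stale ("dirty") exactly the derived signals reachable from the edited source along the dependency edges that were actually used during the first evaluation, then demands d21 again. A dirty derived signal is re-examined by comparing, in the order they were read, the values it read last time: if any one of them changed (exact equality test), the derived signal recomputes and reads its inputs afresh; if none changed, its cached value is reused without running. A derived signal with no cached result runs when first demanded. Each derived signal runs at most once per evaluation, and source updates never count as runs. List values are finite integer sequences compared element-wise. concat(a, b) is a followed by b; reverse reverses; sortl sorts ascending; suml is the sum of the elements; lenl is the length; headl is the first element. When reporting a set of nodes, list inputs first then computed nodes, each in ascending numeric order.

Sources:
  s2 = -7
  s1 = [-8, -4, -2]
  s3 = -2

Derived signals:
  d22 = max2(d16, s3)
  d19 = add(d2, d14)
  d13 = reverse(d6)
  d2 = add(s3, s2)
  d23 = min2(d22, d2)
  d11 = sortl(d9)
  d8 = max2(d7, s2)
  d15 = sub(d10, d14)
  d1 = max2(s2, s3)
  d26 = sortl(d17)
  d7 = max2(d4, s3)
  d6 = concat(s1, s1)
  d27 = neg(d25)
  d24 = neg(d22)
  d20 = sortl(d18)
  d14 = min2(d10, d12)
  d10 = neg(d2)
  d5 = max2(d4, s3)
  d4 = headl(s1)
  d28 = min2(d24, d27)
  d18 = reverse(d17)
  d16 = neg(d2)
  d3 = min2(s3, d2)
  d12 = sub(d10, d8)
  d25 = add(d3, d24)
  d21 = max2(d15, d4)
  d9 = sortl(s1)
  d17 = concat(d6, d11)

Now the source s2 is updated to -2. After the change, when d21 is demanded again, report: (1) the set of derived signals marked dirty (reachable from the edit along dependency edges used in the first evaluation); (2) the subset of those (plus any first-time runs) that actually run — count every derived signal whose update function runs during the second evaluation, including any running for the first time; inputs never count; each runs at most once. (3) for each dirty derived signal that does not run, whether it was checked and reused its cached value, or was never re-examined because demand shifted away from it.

The edit dirties: d2, d8, d10, d12, d14, d15, d21.
6 derived signals run: d2, d8, d10, d12, d14, d15.
Cache hits after checking: d21.
Note where the cutoff bites: d21 is checked, finds nothing changed, and keeps its cache.

First demand of the output computes:
  d2 = add(-2, -7) = -9
  d4 = headl([-8, -4, -2]) = -8
  d7 = max2(-8, -2) = -2
  d8 = max2(-2, -7) = -2
  d10 = neg(-9) = 9
  d12 = sub(9, -2) = 11
  d14 = min2(9, 11) = 9
  d15 = sub(9, 9) = 0
  d21 = max2(0, -8) = 0

After the edit, cleaning proceeds:
  d2: a read changed (s2 -7->-2) — executes, giving -4.
  d8: a read changed (s2 -7->-2) — executes, giving -2 — identical to its old value.
  d10: a read changed (d2 -9->-4) — executes, giving 4.
  d12: a read changed (d10 9->4) — executes, giving 6.
  d14: a read changed (d10 9->4; d12 11->6) — executes, giving 4.
  d15: a read changed (d10 9->4; d14 9->4) — executes, giving 0 — identical to its old value.
  d21: dirty, but its reads are unchanged (d15 unchanged, d4 unchanged); cached 0 stands.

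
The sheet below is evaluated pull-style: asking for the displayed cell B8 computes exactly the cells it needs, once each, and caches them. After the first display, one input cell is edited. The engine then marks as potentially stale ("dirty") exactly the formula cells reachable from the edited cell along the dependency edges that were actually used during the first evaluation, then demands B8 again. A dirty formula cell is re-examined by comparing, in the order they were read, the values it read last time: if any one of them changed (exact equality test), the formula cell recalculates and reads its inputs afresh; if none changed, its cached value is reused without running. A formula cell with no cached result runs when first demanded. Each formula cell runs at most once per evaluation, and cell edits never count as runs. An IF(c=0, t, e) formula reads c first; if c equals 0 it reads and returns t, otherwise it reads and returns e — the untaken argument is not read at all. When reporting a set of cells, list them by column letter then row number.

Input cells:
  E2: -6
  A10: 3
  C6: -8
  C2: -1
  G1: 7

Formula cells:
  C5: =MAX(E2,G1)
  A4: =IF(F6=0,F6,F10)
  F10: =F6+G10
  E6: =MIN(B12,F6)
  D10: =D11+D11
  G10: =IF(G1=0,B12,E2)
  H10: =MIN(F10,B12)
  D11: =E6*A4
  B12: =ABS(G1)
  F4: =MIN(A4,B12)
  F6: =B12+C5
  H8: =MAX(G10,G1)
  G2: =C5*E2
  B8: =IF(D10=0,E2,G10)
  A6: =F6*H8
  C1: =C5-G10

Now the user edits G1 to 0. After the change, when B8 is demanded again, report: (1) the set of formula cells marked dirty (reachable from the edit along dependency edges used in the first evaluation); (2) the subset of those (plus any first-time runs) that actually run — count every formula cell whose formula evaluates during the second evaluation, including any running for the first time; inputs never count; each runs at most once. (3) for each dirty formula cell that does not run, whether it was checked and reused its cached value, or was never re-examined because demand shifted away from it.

The edit dirties: A4, B8, B12, C5, D10, D11, E6, F6, F10, G10.
8 formula cells run: A4, B8, B12, C5, D10, D11, E6, F6.
Unvisited dirty nodes (no longer demanded): F10, G10.
Note the branch switch — demand abandons F10, G10, which are never re-examined.

First demand of the output computes:
  B12 = ABS(7) = 7
  C5 = MAX(-6, 7) = 7
  F6 = 7 + 7 = 14
  E6 = MIN(7, 14) = 7
  G10 = IF(G1=0: G1=7 -> else branch E2) = -6
  F10 = 14 + -6 = 8
  A4 = IF(F6=0: F6=14 -> else branch F10) = 8
  D11 = 7 * 8 = 56
  D10 = 56 + 56 = 112
  B8 = IF(D10=0: D10=112 -> else branch G10) = -6

After the edit, cleaning proceeds:
  B12: a read changed (G1 7->0) — executes, giving 0.
  C5: a read changed (G1 7->0) — executes, giving 0.
  F6: a read changed (B12 7->0; C5 7->0) — executes, giving 0.
  E6: a read changed (B12 7->0; F6 14->0) — executes, giving 0.
  G10: stays stale; no demand reaches it after the flip.
  F10: stays stale; no demand reaches it after the flip.
  A4: a read changed (F6 14->0) — executes, giving 0.
  D11: a read changed (E6 7->0; A4 8->0) — executes, giving 0.
  D10: a read changed (D11 56->0; D11 56->0) — executes, giving 0.
  B8: a read changed (D10 112->0) — executes, giving -6 — identical to its old value.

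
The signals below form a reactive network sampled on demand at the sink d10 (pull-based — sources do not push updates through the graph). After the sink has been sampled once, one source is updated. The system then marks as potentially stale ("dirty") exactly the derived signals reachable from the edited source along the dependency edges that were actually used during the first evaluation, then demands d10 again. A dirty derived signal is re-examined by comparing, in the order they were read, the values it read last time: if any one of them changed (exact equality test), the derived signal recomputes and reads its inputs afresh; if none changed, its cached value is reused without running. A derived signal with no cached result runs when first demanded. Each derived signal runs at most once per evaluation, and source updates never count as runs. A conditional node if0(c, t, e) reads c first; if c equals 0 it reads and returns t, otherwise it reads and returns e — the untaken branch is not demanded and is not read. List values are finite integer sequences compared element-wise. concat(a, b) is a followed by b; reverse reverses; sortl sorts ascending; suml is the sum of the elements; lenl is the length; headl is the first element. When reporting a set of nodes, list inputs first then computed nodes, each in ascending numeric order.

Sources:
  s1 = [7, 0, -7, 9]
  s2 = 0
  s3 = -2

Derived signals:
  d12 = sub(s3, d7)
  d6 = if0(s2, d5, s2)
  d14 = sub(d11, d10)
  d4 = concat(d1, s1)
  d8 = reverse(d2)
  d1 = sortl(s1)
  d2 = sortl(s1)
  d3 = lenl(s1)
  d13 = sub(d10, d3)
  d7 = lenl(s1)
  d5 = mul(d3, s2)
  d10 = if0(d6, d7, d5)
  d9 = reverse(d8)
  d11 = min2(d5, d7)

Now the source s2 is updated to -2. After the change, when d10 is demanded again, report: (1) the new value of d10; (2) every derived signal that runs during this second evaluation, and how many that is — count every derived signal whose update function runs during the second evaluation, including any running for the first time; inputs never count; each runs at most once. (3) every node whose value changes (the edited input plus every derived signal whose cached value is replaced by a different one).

Initial pass — values computed on the first demand:
  d3 = lenl([7, 0, -7, 9]) = 4
  d5 = mul(4, 0) = 0
  d6 = if0(s2=0 -> then branch d5) = 0
  d7 = lenl([7, 0, -7, 9]) = 4
  d10 = if0(d6=0 -> then branch d7) = 4

Second demand — change propagation:
  d5: re-runs because s2 0->-2; new result -8.
  d6: re-runs because s2 0->-2; d5 0->-8; new result -2.
  d10: re-runs because d6 0->-2; new result -8.

d10 now evaluates to -8.
Run set: d5, d6, d10 (3 run).
Changed values: s2, d5, d6, d10.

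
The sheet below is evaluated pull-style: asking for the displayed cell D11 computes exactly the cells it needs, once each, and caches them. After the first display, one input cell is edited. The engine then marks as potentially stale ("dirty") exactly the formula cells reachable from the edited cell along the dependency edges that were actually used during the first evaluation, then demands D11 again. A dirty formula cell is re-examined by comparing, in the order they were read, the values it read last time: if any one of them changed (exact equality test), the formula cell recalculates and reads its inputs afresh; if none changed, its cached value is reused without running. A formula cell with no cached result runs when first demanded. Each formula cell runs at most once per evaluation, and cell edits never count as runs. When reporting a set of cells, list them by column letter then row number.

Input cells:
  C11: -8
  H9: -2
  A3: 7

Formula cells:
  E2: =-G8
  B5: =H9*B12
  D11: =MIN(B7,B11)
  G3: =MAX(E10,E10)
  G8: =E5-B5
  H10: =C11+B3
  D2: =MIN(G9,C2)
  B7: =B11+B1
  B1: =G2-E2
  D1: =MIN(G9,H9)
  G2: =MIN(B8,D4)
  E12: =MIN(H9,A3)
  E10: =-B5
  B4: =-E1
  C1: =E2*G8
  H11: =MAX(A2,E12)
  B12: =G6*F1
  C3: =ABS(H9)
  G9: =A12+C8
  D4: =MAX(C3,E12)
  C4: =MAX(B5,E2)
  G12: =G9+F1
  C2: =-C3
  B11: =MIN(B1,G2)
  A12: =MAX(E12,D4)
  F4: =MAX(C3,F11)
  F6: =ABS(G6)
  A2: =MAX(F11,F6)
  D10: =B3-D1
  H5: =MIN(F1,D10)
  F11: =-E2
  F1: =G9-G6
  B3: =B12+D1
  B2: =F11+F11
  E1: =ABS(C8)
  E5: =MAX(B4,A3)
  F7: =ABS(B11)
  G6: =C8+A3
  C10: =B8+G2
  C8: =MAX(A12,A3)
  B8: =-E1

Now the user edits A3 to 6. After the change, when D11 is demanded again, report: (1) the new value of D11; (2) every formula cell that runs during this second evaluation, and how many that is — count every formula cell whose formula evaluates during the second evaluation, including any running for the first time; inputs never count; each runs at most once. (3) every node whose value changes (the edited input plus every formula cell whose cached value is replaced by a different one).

First demand of the output computes:
  C3 = ABS(-2) = 2
  E12 = MIN(-2, 7) = -2
  D4 = MAX(2, -2) = 2
  A12 = MAX(-2, 2) = 2
  C8 = MAX(2, 7) = 7
  E1 = ABS(7) = 7
  B4 = -(7) = -7
  B8 = -(7) = -7
  E5 = MAX(-7, 7) = 7
  G2 = MIN(-7, 2) = -7
  G6 = 7 + 7 = 14
  G9 = 2 + 7 = 9
  F1 = 9 - 14 = -5
  B12 = 14 * -5 = -70
  B5 = -2 * -70 = 140
  G8 = 7 - 140 = -133
  E2 = -(-133) = 133
  B1 = -7 - 133 = -140
  B11 = MIN(-140, -7) = -140
  B7 = -140 + -140 = -280
  D11 = MIN(-280, -140) = -280

After the edit, cleaning proceeds:
  E12: a read changed (A3 7->6) — executes, giving -2 — identical to its old value.
  D4: dirty, but its reads are unchanged (C3 unchanged, E12 unchanged); cached 2 stands.
  A12: dirty, but its reads are unchanged (E12 unchanged, D4 unchanged); cached 2 stands.
  C8: a read changed (A3 7->6) — executes, giving 6.
  E1: a read changed (C8 7->6) — executes, giving 6.
  B4: a read changed (E1 7->6) — executes, giving -6.
  B8: a read changed (E1 7->6) — executes, giving -6.
  E5: a read changed (B4 -7->-6; A3 7->6) — executes, giving 6.
  G2: a read changed (B8 -7->-6) — executes, giving -6.
  G6: a read changed (C8 7->6; A3 7->6) — executes, giving 12.
  G9: a read changed (C8 7->6) — executes, giving 8.
  F1: a read changed (G9 9->8; G6 14->12) — executes, giving -4.
  B12: a read changed (G6 14->12; F1 -5->-4) — executes, giving -48.
  B5: a read changed (B12 -70->-48) — executes, giving 96.
  G8: a read changed (E5 7->6; B5 140->96) — executes, giving -90.
  E2: a read changed (G8 -133->-90) — executes, giving 90.
  B1: a read changed (G2 -7->-6; E2 133->90) — executes, giving -96.
  B11: a read changed (B1 -140->-96; G2 -7->-6) — executes, giving -96.
  B7: a read changed (B11 -140->-96; B1 -140->-96) — executes, giving -192.
  D11: a read changed (B7 -280->-192; B11 -140->-96) — executes, giving -192.

Note where the cutoff bites: D4 is checked, finds nothing changed, and keeps its cache.

Demanding D11 again yields -192.
18 formula cells run: B1, B4, B5, B7, B8, B11, B12, C8, D11, E1, E2, E5, E12, F1, G2, G6, G8, G9.
The nodes whose values change: A3, B1, B4, B5, B7, B8, B11, B12, C8, D11, E1, E2, E5, F1, G2, G6, G8, G9.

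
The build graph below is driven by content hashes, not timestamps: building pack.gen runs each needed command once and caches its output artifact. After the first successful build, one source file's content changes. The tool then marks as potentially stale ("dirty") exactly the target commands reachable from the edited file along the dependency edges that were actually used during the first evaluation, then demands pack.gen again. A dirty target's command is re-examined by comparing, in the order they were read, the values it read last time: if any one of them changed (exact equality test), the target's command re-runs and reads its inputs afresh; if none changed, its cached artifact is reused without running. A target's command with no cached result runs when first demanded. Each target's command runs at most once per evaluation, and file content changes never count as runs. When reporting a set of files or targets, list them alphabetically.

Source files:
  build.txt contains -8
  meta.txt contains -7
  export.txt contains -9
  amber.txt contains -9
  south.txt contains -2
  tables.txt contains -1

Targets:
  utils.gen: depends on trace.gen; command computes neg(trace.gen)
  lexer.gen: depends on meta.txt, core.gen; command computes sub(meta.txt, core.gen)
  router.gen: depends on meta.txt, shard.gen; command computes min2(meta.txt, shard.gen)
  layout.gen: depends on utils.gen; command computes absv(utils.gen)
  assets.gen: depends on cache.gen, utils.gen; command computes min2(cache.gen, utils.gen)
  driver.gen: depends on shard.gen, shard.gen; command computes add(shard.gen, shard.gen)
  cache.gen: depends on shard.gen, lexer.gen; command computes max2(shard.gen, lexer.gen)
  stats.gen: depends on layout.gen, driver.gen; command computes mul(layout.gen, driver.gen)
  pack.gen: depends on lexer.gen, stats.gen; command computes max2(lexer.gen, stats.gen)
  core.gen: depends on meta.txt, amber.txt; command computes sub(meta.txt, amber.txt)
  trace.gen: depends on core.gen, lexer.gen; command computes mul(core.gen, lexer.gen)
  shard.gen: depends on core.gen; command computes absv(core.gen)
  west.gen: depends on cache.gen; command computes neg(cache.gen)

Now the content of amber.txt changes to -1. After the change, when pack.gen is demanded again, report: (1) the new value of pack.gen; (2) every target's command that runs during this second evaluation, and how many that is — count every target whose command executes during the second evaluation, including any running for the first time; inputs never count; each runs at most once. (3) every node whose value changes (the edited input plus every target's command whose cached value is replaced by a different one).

Initial pass — values computed on the first demand:
  core.gen = sub(-7, -9) = 2
  lexer.gen = sub(-7, 2) = -9
  shard.gen = absv(2) = 2
  driver.gen = add(2, 2) = 4
  trace.gen = mul(2, -9) = -18
  utils.gen = neg(-18) = 18
  layout.gen = absv(18) = 18
  stats.gen = mul(18, 4) = 72
  pack.gen = max2(-9, 72) = 72

Second demand — change propagation:
  core.gen: re-runs because amber.txt -9->-1; new result -6.
  lexer.gen: re-runs because core.gen 2->-6; new result -1.
  shard.gen: re-runs because core.gen 2->-6; new result 6.
  driver.gen: re-runs because shard.gen 2->6; shard.gen 2->6; new result 12.
  trace.gen: re-runs because core.gen 2->-6; lexer.gen -9->-1; new result 6.
  utils.gen: re-runs because trace.gen -18->6; new result -6.
  layout.gen: re-runs because utils.gen 18->-6; new result 6.
  stats.gen: re-runs because layout.gen 18->6; driver.gen 4->12; new result 72 (unchanged).
  pack.gen: re-runs because lexer.gen -9->-1; new result 72 (unchanged).

pack.gen now evaluates to 72.
Run set: core.gen, driver.gen, layout.gen, lexer.gen, pack.gen, shard.gen, stats.gen, trace.gen, utils.gen (9 run).
Changed values: amber.txt, core.gen, driver.gen, layout.gen, lexer.gen, shard.gen, trace.gen, utils.gen.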